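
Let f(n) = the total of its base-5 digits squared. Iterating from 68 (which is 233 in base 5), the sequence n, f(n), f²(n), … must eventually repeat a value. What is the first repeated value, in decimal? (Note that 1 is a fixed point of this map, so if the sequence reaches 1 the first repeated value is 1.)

68 = (2,3,3)_5 → 2² + 3² + 3² = 4 + 9 + 9 = 22
22 = (4,2)_5 → 4² + 2² = 16 + 4 = 20
20 = (4,0)_5 → 4² + 0² = 16 + 0 = 16
16 = (3,1)_5 → 3² + 1² = 9 + 1 = 10
10 = (2,0)_5 → 2² + 0² = 4 + 0 = 4
4 = (4)_5 → 4² = 16  — 16 already appeared earlier.

16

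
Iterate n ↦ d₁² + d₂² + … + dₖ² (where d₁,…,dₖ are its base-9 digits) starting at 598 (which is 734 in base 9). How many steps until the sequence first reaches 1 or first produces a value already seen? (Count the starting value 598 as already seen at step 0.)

3

598 = (7,3,4)_9 → 74
74 = (8,2)_9 → 68
68 = (7,5)_9 → 74  — 74 repeats.
That took 3 steps.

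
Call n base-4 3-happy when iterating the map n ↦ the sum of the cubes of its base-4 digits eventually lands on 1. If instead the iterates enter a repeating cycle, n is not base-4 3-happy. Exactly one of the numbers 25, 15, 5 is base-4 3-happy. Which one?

25: 25 → 10 → 16 → 1  — reaches 1 (base-4 3-happy)
15: 15 → 54 → 36 → 9 → 9  — repeats 9 (not base-4 3-happy)
5: 5 → 2 → 8 → 8  — repeats 8 (not base-4 3-happy)

25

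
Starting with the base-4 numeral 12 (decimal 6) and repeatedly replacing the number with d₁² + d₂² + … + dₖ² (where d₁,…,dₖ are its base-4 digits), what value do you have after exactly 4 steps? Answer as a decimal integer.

1

6 = (1,2)_4 → 5
5 = (1,1)_4 → 2
2 = (2)_4 → 4
4 = (1,0)_4 → 1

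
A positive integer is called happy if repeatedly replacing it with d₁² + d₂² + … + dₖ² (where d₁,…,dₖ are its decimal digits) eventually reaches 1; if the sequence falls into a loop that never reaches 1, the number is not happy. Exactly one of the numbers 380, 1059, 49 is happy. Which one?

380: 380 → 73 → 58 → 89 → 145 → 42 → 20 → 4 → 16 → 37 → 58  — repeats 58 (not happy)
1059: 1059 → 107 → 50 → 25 → 29 → 85 → 89 → 145 → 42 → 20 → 4 → 16 → 37 → 58 → 89  — repeats 89 (not happy)
49: 49 → 97 → 130 → 10 → 1  — reaches 1 (happy)

49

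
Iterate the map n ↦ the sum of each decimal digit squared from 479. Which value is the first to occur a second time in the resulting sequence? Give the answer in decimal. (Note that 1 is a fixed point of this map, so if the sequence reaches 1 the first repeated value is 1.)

479 → 4² + 7² + 9² = 146
146 → 1² + 4² + 6² = 53
53 → 5² + 3² = 34
34 → 3² + 4² = 25
25 → 2² + 5² = 29
29 → 2² + 9² = 85
85 → 8² + 5² = 89
89 → 8² + 9² = 145
145 → 1² + 4² + 5² = 42
42 → 4² + 2² = 20
20 → 2² + 0² = 4
4 → 4² = 16
16 → 1² + 6² = 37
37 → 3² + 7² = 58
58 → 5² + 8² = 89  — 89 already appeared earlier.

89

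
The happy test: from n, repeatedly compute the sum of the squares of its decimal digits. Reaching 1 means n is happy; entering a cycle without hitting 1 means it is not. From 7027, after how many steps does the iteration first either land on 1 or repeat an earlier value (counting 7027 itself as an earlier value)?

7027 → 7² + 0² + 2² + 7² = 102
102 → 1² + 0² + 2² = 5
5 → 5² = 25
25 → 2² + 5² = 29
29 → 2² + 9² = 85
85 → 8² + 5² = 89
89 → 8² + 9² = 145
145 → 1² + 4² + 5² = 42
42 → 4² + 2² = 20
20 → 2² + 0² = 4
4 → 4² = 16
16 → 1² + 6² = 37
37 → 3² + 7² = 58
58 → 5² + 8² = 89  — 89 repeats.
That took 14 steps.

14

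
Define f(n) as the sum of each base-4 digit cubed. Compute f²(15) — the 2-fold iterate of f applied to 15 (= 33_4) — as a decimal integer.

36

15 = (3,3)_4 → 3³ + 3³ = 27 + 27 = 54
54 = (3,1,2)_4 → 3³ + 1³ + 2³ = 27 + 1 + 8 = 36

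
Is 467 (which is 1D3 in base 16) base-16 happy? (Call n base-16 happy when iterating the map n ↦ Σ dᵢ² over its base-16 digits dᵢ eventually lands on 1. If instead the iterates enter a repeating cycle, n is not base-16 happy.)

base-16 happy

467 = (1,13,3)_16 → 1² + 13² + 3² = 1 + 169 + 9 = 179
179 = (11,3)_16 → 11² + 3² = 121 + 9 = 130
130 = (8,2)_16 → 8² + 2² = 64 + 4 = 68
68 = (4,4)_16 → 4² + 4² = 16 + 16 = 32
32 = (2,0)_16 → 2² + 0² = 4 + 0 = 4
4 = (4)_16 → 4² = 16
16 = (1,0)_16 → 1² + 0² = 1 + 0 = 1  — reached 1.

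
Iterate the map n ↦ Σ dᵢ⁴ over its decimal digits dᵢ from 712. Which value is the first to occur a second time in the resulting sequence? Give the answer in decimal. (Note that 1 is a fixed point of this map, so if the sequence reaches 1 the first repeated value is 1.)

2178

712 → 7⁴ + 1⁴ + 2⁴ = 2418
2418 → 2⁴ + 4⁴ + 1⁴ + 8⁴ = 4369
4369 → 4⁴ + 3⁴ + 6⁴ + 9⁴ = 8194
8194 → 8⁴ + 1⁴ + 9⁴ + 4⁴ = 10914
10914 → 1⁴ + 0⁴ + 9⁴ + 1⁴ + 4⁴ = 6819
6819 → 6⁴ + 8⁴ + 1⁴ + 9⁴ = 11954
11954 → 1⁴ + 1⁴ + 9⁴ + 5⁴ + 4⁴ = 7444
7444 → 7⁴ + 4⁴ + 4⁴ + 4⁴ = 3169
3169 → 3⁴ + 1⁴ + 6⁴ + 9⁴ = 7939
7939 → 7⁴ + 9⁴ + 3⁴ + 9⁴ = 15604
15604 → 1⁴ + 5⁴ + 6⁴ + 0⁴ + 4⁴ = 2178
2178 → 2⁴ + 1⁴ + 7⁴ + 8⁴ = 6514
6514 → 6⁴ + 5⁴ + 1⁴ + 4⁴ = 2178  — 2178 already appeared earlier.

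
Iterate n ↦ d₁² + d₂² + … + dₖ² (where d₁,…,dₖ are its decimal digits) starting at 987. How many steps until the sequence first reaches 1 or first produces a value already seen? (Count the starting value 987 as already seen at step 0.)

987 → 9² + 8² + 7² = 194
194 → 1² + 9² + 4² = 98
98 → 9² + 8² = 145
145 → 1² + 4² + 5² = 42
42 → 4² + 2² = 20
20 → 2² + 0² = 4
4 → 4² = 16
16 → 1² + 6² = 37
37 → 3² + 7² = 58
58 → 5² + 8² = 89
89 → 8² + 9² = 145  — 145 repeats.
That took 11 steps.

11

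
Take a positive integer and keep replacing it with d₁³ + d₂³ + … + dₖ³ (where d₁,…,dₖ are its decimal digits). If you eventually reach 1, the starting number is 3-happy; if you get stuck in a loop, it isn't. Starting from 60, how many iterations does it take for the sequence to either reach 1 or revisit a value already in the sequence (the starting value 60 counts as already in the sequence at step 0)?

60 → 6³ + 0³ = 216
216 → 2³ + 1³ + 6³ = 225
225 → 2³ + 2³ + 5³ = 141
141 → 1³ + 4³ + 1³ = 66
66 → 6³ + 6³ = 432
432 → 4³ + 3³ + 2³ = 99
99 → 9³ + 9³ = 1458
1458 → 1³ + 4³ + 5³ + 8³ = 702
702 → 7³ + 0³ + 2³ = 351
351 → 3³ + 5³ + 1³ = 153
153 → 1³ + 5³ + 3³ = 153  — 153 repeats.
That took 11 steps.

11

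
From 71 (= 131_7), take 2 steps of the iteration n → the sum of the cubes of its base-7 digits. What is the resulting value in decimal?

65

71 = (1,3,1)_7 → 1³ + 3³ + 1³ = 1 + 27 + 1 = 29
29 = (4,1)_7 → 4³ + 1³ = 64 + 1 = 65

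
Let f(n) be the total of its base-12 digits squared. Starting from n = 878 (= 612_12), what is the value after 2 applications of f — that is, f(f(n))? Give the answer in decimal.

34

878 = (6,1,2)_12 → 6² + 1² + 2² = 36 + 1 + 4 = 41
41 = (3,5)_12 → 3² + 5² = 9 + 25 = 34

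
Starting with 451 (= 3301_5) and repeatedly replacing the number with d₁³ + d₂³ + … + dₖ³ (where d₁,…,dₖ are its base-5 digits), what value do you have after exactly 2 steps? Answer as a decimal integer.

451 = (3,3,0,1)_5 → 3³ + 3³ + 0³ + 1³ = 55
55 = (2,1,0)_5 → 2³ + 1³ + 0³ = 9

9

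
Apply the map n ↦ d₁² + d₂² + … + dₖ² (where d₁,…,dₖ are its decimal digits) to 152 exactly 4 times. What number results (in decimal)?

65

152 → 1² + 5² + 2² = 1 + 25 + 4 = 30
30 → 3² + 0² = 9 + 0 = 9
9 → 9² = 81
81 → 8² + 1² = 64 + 1 = 65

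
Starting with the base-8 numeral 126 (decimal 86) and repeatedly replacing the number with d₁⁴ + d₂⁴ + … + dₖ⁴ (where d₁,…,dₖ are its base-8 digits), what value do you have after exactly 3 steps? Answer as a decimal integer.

18

86 = (1,2,6)_8 → 1⁴ + 2⁴ + 6⁴ = 1 + 16 + 1296 = 1313
1313 = (2,4,4,1)_8 → 2⁴ + 4⁴ + 4⁴ + 1⁴ = 16 + 256 + 256 + 1 = 529
529 = (1,0,2,1)_8 → 1⁴ + 0⁴ + 2⁴ + 1⁴ = 1 + 0 + 16 + 1 = 18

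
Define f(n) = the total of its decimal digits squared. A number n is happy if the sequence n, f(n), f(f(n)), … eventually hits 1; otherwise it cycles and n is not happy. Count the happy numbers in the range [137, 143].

1

137: 137 → 59 → 106 → 37 → 58 → 89 → 145 → 42 → 20 → 4 → 16 → 37  — not happy
138: 138 → 74 → 65 → 61 → 37 → 58 → 89 → 145 → 42 → 20 → 4 → 16 → 37  — not happy
139: 139 → 91 → 82 → 68 → 100 → 1  — happy
140: 140 → 17 → 50 → 25 → 29 → 85 → 89 → 145 → 42 → 20 → 4 → 16 → 37 → 58 → 89  — not happy
141: 141 → 18 → 65 → 61 → 37 → 58 → 89 → 145 → 42 → 20 → 4 → 16 → 37  — not happy
142: 142 → 21 → 5 → 25 → 29 → 85 → 89 → 145 → 42 → 20 → 4 → 16 → 37 → 58 → 89  — not happy
143: 143 → 26 → 40 → 16 → 37 → 58 → 89 → 145 → 42 → 20 → 4 → 16  — not happy
happy: 139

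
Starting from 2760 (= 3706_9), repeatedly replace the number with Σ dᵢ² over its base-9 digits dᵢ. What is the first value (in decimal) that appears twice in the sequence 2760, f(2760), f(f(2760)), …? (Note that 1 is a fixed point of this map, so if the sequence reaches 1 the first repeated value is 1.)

2760 = (3,7,0,6)_9 → 3² + 7² + 0² + 6² = 9 + 49 + 0 + 36 = 94
94 = (1,1,4)_9 → 1² + 1² + 4² = 1 + 1 + 16 = 18
18 = (2,0)_9 → 2² + 0² = 4 + 0 = 4
4 = (4)_9 → 4² = 16
16 = (1,7)_9 → 1² + 7² = 1 + 49 = 50
50 = (5,5)_9 → 5² + 5² = 25 + 25 = 50  — 50 already appeared earlier.

50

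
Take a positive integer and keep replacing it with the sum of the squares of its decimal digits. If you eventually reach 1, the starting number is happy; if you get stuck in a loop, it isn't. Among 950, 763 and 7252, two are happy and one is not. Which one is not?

950: 950 → 106 → 37 → 58 → 89 → 145 → 42 → 20 → 4 → 16 → 37  — repeats 37 (not happy)
763: 763 → 94 → 97 → 130 → 10 → 1  — reaches 1 (happy)
7252: 7252 → 82 → 68 → 100 → 1  — reaches 1 (happy)

950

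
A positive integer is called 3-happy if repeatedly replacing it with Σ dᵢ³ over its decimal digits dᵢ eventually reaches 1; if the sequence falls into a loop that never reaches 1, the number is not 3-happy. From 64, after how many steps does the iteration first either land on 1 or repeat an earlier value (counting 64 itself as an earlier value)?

6

64 → 6³ + 4³ = 280
280 → 2³ + 8³ + 0³ = 520
520 → 5³ + 2³ + 0³ = 133
133 → 1³ + 3³ + 3³ = 55
55 → 5³ + 5³ = 250
250 → 2³ + 5³ + 0³ = 133  — 133 repeats.
That took 6 steps.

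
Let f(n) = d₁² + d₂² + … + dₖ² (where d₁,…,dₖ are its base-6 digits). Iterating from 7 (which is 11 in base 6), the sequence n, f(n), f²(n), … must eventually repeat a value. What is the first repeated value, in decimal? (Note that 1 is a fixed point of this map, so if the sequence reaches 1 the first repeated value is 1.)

20

7 = (1,1)_6 → 2
2 = (2)_6 → 4
4 = (4)_6 → 16
16 = (2,4)_6 → 20
20 = (3,2)_6 → 13
13 = (2,1)_6 → 5
5 = (5)_6 → 25
25 = (4,1)_6 → 17
17 = (2,5)_6 → 29
29 = (4,5)_6 → 41
41 = (1,0,5)_6 → 26
26 = (4,2)_6 → 20  — 20 already appeared earlier.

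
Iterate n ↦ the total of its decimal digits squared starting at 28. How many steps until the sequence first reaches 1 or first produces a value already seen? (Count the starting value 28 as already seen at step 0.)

3

28 → 68
68 → 100
100 → 1  — reached 1.
That took 3 steps.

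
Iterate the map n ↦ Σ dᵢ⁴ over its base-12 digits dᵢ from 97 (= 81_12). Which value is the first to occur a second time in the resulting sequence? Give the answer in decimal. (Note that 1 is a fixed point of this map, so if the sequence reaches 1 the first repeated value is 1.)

4097

97 = (8,1)_12 → 8⁴ + 1⁴ = 4097
4097 = (2,4,5,5)_12 → 2⁴ + 4⁴ + 5⁴ + 5⁴ = 1522
1522 = (10,6,10)_12 → 10⁴ + 6⁴ + 10⁴ = 21296
21296 = (1,0,3,10,8)_12 → 1⁴ + 0⁴ + 3⁴ + 10⁴ + 8⁴ = 14178
14178 = (8,2,5,6)_12 → 8⁴ + 2⁴ + 5⁴ + 6⁴ = 6033
6033 = (3,5,10,9)_12 → 3⁴ + 5⁴ + 10⁴ + 9⁴ = 17267
17267 = (9,11,10,11)_12 → 9⁴ + 11⁴ + 10⁴ + 11⁴ = 45843
45843 = (2,2,6,4,3)_12 → 2⁴ + 2⁴ + 6⁴ + 4⁴ + 3⁴ = 1665
1665 = (11,6,9)_12 → 11⁴ + 6⁴ + 9⁴ = 22498
22498 = (1,1,0,2,10)_12 → 1⁴ + 1⁴ + 0⁴ + 2⁴ + 10⁴ = 10018
10018 = (5,9,6,10)_12 → 5⁴ + 9⁴ + 6⁴ + 10⁴ = 18482
18482 = (10,8,4,2)_12 → 10⁴ + 8⁴ + 4⁴ + 2⁴ = 14368
14368 = (8,3,9,4)_12 → 8⁴ + 3⁴ + 9⁴ + 4⁴ = 10994
10994 = (6,4,4,2)_12 → 6⁴ + 4⁴ + 4⁴ + 2⁴ = 1824
1824 = (1,0,8,0)_12 → 1⁴ + 0⁴ + 8⁴ + 0⁴ = 4097  — 4097 already appeared earlier.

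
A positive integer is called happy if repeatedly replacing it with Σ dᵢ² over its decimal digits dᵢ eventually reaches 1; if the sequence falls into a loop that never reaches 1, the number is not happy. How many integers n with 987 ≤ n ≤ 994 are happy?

987: 987 → 194 → 98 → 145 → 42 → 20 → 4 → 16 → 37 → 58 → 89 → 145  — not happy
988: 988 → 209 → 85 → 89 → 145 → 42 → 20 → 4 → 16 → 37 → 58 → 89  — not happy
989: 989 → 226 → 44 → 32 → 13 → 10 → 1  — happy
990: 990 → 162 → 41 → 17 → 50 → 25 → 29 → 85 → 89 → 145 → 42 → 20 → 4 → 16 → 37 → 58 → 89  — not happy
991: 991 → 163 → 46 → 52 → 29 → 85 → 89 → 145 → 42 → 20 → 4 → 16 → 37 → 58 → 89  — not happy
992: 992 → 166 → 73 → 58 → 89 → 145 → 42 → 20 → 4 → 16 → 37 → 58  — not happy
993: 993 → 171 → 51 → 26 → 40 → 16 → 37 → 58 → 89 → 145 → 42 → 20 → 4 → 16  — not happy
994: 994 → 178 → 114 → 18 → 65 → 61 → 37 → 58 → 89 → 145 → 42 → 20 → 4 → 16 → 37  — not happy
happy: 989

1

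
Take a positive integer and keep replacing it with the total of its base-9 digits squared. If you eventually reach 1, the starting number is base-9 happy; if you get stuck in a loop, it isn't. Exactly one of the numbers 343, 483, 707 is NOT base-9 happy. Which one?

343: 343 → 21 → 13 → 17 → 65 → 53 → 89 → 65  — repeats 65 (not base-9 happy)
483: 483 → 125 → 81 → 1  — reaches 1 (base-9 happy)
707: 707 → 125 → 81 → 1  — reaches 1 (base-9 happy)

343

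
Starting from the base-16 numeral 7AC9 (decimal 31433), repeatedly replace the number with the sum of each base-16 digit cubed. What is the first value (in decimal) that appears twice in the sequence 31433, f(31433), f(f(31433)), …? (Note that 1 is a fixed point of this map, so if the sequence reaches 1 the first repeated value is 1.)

371

31433 = (7,10,12,9)_16 → 7³ + 10³ + 12³ + 9³ = 3800
3800 = (14,13,8)_16 → 14³ + 13³ + 8³ = 5453
5453 = (1,5,4,13)_16 → 1³ + 5³ + 4³ + 13³ = 2387
2387 = (9,5,3)_16 → 9³ + 5³ + 3³ = 881
881 = (3,7,1)_16 → 3³ + 7³ + 1³ = 371
371 = (1,7,3)_16 → 1³ + 7³ + 3³ = 371  — 371 already appeared earlier.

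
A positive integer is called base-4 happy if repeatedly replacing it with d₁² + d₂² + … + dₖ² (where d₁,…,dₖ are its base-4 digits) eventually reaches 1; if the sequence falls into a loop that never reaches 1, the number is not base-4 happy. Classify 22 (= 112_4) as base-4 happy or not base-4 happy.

base-4 happy

22 = (1,1,2)_4 → 1² + 1² + 2² = 6
6 = (1,2)_4 → 1² + 2² = 5
5 = (1,1)_4 → 1² + 1² = 2
2 = (2)_4 → 2² = 4
4 = (1,0)_4 → 1² + 0² = 1  — reached 1.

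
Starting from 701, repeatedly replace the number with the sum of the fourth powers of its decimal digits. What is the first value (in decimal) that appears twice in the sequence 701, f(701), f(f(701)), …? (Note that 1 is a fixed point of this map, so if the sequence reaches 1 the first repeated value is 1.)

8208

701 → 7⁴ + 0⁴ + 1⁴ = 2402
2402 → 2⁴ + 4⁴ + 0⁴ + 2⁴ = 288
288 → 2⁴ + 8⁴ + 8⁴ = 8208
8208 → 8⁴ + 2⁴ + 0⁴ + 8⁴ = 8208  — 8208 already appeared earlier.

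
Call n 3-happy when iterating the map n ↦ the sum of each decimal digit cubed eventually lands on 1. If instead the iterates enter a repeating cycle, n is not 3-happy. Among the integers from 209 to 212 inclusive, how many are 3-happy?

209: 209 → 737 → 713 → 371 → 371  — not 3-happy
210: 210 → 9 → 729 → 1080 → 513 → 153 → 153  — not 3-happy
211: 211 → 10 → 1  — 3-happy
212: 212 → 17 → 344 → 155 → 251 → 134 → 92 → 737 → 713 → 371 → 371  — not 3-happy
3-happy: 211

1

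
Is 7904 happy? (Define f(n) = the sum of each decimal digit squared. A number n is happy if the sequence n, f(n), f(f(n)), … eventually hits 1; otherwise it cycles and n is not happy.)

7904 → 7² + 9² + 0² + 4² = 49 + 81 + 0 + 16 = 146
146 → 1² + 4² + 6² = 1 + 16 + 36 = 53
53 → 5² + 3² = 25 + 9 = 34
34 → 3² + 4² = 9 + 16 = 25
25 → 2² + 5² = 4 + 25 = 29
29 → 2² + 9² = 4 + 81 = 85
85 → 8² + 5² = 64 + 25 = 89
89 → 8² + 9² = 64 + 81 = 145
145 → 1² + 4² + 5² = 1 + 16 + 25 = 42
42 → 4² + 2² = 16 + 4 = 20
20 → 2² + 0² = 4 + 0 = 4
4 → 4² = 16
16 → 1² + 6² = 1 + 36 = 37
37 → 3² + 7² = 9 + 49 = 58
58 → 5² + 8² = 25 + 64 = 89  — 89 already seen; the sequence cycles without reaching 1.

not happy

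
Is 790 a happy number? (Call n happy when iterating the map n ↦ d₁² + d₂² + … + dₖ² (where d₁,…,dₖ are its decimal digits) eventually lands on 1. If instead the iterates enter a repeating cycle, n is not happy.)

happy

790 → 7² + 9² + 0² = 49 + 81 + 0 = 130
130 → 1² + 3² + 0² = 1 + 9 + 0 = 10
10 → 1² + 0² = 1 + 0 = 1  — reached 1.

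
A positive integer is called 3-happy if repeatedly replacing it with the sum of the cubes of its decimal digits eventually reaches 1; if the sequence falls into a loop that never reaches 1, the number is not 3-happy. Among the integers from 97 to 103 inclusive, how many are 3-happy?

1

97: 97 → 1072 → 352 → 160 → 217 → 352  — not 3-happy
98: 98 → 1241 → 74 → 407 → 407  — not 3-happy
99: 99 → 1458 → 702 → 351 → 153 → 153  — not 3-happy
100: 100 → 1  — 3-happy
101: 101 → 2 → 8 → 512 → 134 → 92 → 737 → 713 → 371 → 371  — not 3-happy
102: 102 → 9 → 729 → 1080 → 513 → 153 → 153  — not 3-happy
103: 103 → 28 → 520 → 133 → 55 → 250 → 133  — not 3-happy
3-happy: 100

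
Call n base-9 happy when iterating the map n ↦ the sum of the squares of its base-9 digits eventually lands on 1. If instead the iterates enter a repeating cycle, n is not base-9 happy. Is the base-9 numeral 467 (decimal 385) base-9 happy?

385 = (4,6,7)_9 → 4² + 6² + 7² = 16 + 36 + 49 = 101
101 = (1,2,2)_9 → 1² + 2² + 2² = 1 + 4 + 4 = 9
9 = (1,0)_9 → 1² + 0² = 1 + 0 = 1  — reached 1.

base-9 happy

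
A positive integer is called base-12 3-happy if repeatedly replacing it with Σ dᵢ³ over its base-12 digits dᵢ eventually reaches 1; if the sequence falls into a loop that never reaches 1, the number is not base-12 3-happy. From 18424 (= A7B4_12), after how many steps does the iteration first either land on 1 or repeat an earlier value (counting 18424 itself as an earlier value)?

18424 = (10,7,11,4)_12 → 10³ + 7³ + 11³ + 4³ = 1000 + 343 + 1331 + 64 = 2738
2738 = (1,7,0,2)_12 → 1³ + 7³ + 0³ + 2³ = 1 + 343 + 0 + 8 = 352
352 = (2,5,4)_12 → 2³ + 5³ + 4³ = 8 + 125 + 64 = 197
197 = (1,4,5)_12 → 1³ + 4³ + 5³ = 1 + 64 + 125 = 190
190 = (1,3,10)_12 → 1³ + 3³ + 10³ = 1 + 27 + 1000 = 1028
1028 = (7,1,8)_12 → 7³ + 1³ + 8³ = 343 + 1 + 512 = 856
856 = (5,11,4)_12 → 5³ + 11³ + 4³ = 125 + 1331 + 64 = 1520
1520 = (10,6,8)_12 → 10³ + 6³ + 8³ = 1000 + 216 + 512 = 1728
1728 = (1,0,0,0)_12 → 1³ + 0³ + 0³ + 0³ = 1 + 0 + 0 + 0 = 1  — reached 1.
That took 9 steps.

9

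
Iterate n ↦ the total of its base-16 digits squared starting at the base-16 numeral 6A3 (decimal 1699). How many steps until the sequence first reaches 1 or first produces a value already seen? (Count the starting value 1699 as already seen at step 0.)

1699 = (6,10,3)_16 → 6² + 10² + 3² = 145
145 = (9,1)_16 → 9² + 1² = 82
82 = (5,2)_16 → 5² + 2² = 29
29 = (1,13)_16 → 1² + 13² = 170
170 = (10,10)_16 → 10² + 10² = 200
200 = (12,8)_16 → 12² + 8² = 208
208 = (13,0)_16 → 13² + 0² = 169
169 = (10,9)_16 → 10² + 9² = 181
181 = (11,5)_16 → 11² + 5² = 146
146 = (9,2)_16 → 9² + 2² = 85
85 = (5,5)_16 → 5² + 5² = 50
50 = (3,2)_16 → 3² + 2² = 13
13 = (13)_16 → 13² = 169  — 169 repeats.
That took 13 steps.

13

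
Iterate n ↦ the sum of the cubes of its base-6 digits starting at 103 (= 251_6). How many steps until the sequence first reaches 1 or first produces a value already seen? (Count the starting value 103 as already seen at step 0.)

103 = (2,5,1)_6 → 2³ + 5³ + 1³ = 8 + 125 + 1 = 134
134 = (3,4,2)_6 → 3³ + 4³ + 2³ = 27 + 64 + 8 = 99
99 = (2,4,3)_6 → 2³ + 4³ + 3³ = 8 + 64 + 27 = 99  — 99 repeats.
That took 3 steps.

3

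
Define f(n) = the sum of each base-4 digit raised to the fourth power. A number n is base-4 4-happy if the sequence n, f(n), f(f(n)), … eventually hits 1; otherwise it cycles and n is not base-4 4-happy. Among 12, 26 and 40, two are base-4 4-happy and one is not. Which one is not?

12: 12 → 81 → 3 → 81  — repeats 81 (not base-4 4-happy)
26: 26 → 33 → 17 → 2 → 16 → 1  — reaches 1 (base-4 4-happy)
40: 40 → 32 → 16 → 1  — reaches 1 (base-4 4-happy)

12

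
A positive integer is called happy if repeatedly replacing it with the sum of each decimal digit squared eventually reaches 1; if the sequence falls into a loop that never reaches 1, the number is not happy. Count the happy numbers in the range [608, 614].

608: 608 → 100 → 1  — happy
609: 609 → 117 → 51 → 26 → 40 → 16 → 37 → 58 → 89 → 145 → 42 → 20 → 4 → 16  — not happy
610: 610 → 37 → 58 → 89 → 145 → 42 → 20 → 4 → 16 → 37  — not happy
611: 611 → 38 → 73 → 58 → 89 → 145 → 42 → 20 → 4 → 16 → 37 → 58  — not happy
612: 612 → 41 → 17 → 50 → 25 → 29 → 85 → 89 → 145 → 42 → 20 → 4 → 16 → 37 → 58 → 89  — not happy
613: 613 → 46 → 52 → 29 → 85 → 89 → 145 → 42 → 20 → 4 → 16 → 37 → 58 → 89  — not happy
614: 614 → 53 → 34 → 25 → 29 → 85 → 89 → 145 → 42 → 20 → 4 → 16 → 37 → 58 → 89  — not happy
happy: 608

1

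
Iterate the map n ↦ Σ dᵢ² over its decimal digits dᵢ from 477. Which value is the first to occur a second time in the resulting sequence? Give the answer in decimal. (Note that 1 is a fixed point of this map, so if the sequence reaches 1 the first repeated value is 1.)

477 → 4² + 7² + 7² = 16 + 49 + 49 = 114
114 → 1² + 1² + 4² = 1 + 1 + 16 = 18
18 → 1² + 8² = 1 + 64 = 65
65 → 6² + 5² = 36 + 25 = 61
61 → 6² + 1² = 36 + 1 = 37
37 → 3² + 7² = 9 + 49 = 58
58 → 5² + 8² = 25 + 64 = 89
89 → 8² + 9² = 64 + 81 = 145
145 → 1² + 4² + 5² = 1 + 16 + 25 = 42
42 → 4² + 2² = 16 + 4 = 20
20 → 2² + 0² = 4 + 0 = 4
4 → 4² = 16
16 → 1² + 6² = 1 + 36 = 37  — 37 already appeared earlier.

37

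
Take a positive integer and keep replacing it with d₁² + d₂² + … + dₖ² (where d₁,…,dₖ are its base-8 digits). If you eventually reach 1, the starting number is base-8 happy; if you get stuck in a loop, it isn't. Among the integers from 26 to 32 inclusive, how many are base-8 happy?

26: 26 → 13 → 26  (repeats 26)
27: 27 → 18 → 8 → 1  (reaches 1)
28: 28 → 25 → 10 → 5 → 25  (repeats 25)
29: 29 → 34 → 20 → 20  (repeats 20)
30: 30 → 45 → 50 → 40 → 25 → 10 → 5 → 25  (repeats 25)
31: 31 → 58 → 53 → 61 → 74 → 6 → 36 → 32 → 16 → 4 → 16  (repeats 16)
32: 32 → 16 → 4 → 16  (repeats 16)
base-8 happy: 27

1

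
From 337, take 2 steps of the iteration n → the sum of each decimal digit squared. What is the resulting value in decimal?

85

337 → 3² + 3² + 7² = 9 + 9 + 49 = 67
67 → 6² + 7² = 36 + 49 = 85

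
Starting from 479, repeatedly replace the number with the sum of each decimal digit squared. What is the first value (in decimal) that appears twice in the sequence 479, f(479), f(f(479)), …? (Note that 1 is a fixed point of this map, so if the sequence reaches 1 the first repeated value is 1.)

479 → 4² + 7² + 9² = 146
146 → 1² + 4² + 6² = 53
53 → 5² + 3² = 34
34 → 3² + 4² = 25
25 → 2² + 5² = 29
29 → 2² + 9² = 85
85 → 8² + 5² = 89
89 → 8² + 9² = 145
145 → 1² + 4² + 5² = 42
42 → 4² + 2² = 20
20 → 2² + 0² = 4
4 → 4² = 16
16 → 1² + 6² = 37
37 → 3² + 7² = 58
58 → 5² + 8² = 89  — 89 already appeared earlier.

89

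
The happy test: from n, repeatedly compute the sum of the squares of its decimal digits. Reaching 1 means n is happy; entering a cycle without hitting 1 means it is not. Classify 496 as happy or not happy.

happy

496 → 4² + 9² + 6² = 16 + 81 + 36 = 133
133 → 1² + 3² + 3² = 1 + 9 + 9 = 19
19 → 1² + 9² = 1 + 81 = 82
82 → 8² + 2² = 64 + 4 = 68
68 → 6² + 8² = 36 + 64 = 100
100 → 1² + 0² + 0² = 1 + 0 + 0 = 1  — reached 1.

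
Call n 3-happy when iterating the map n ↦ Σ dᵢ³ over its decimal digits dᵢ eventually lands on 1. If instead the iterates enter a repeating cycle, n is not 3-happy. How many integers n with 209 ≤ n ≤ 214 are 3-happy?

1

209: 209 → 737 → 713 → 371 → 371  (repeats 371)
210: 210 → 9 → 729 → 1080 → 513 → 153 → 153  (repeats 153)
211: 211 → 10 → 1  (reaches 1)
212: 212 → 17 → 344 → 155 → 251 → 134 → 92 → 737 → 713 → 371 → 371  (repeats 371)
213: 213 → 36 → 243 → 99 → 1458 → 702 → 351 → 153 → 153  (repeats 153)
214: 214 → 73 → 370 → 370  (repeats 370)
3-happy: 211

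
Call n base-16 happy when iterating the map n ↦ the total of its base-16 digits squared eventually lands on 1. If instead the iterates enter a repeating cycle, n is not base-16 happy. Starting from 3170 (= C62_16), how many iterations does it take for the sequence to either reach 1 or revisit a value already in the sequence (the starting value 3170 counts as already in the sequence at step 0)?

15

3170 = (12,6,2)_16 → 184
184 = (11,8)_16 → 185
185 = (11,9)_16 → 202
202 = (12,10)_16 → 244
244 = (15,4)_16 → 241
241 = (15,1)_16 → 226
226 = (14,2)_16 → 200
200 = (12,8)_16 → 208
208 = (13,0)_16 → 169
169 = (10,9)_16 → 181
181 = (11,5)_16 → 146
146 = (9,2)_16 → 85
85 = (5,5)_16 → 50
50 = (3,2)_16 → 13
13 = (13)_16 → 169  — 169 repeats.
That took 15 steps.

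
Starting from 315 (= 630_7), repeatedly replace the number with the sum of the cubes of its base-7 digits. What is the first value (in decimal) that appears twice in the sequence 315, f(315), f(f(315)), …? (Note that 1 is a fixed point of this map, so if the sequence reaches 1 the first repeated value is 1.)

9

315 = (6,3,0)_7 → 243
243 = (4,6,5)_7 → 405
405 = (1,1,1,6)_7 → 219
219 = (4,3,2)_7 → 99
99 = (2,0,1)_7 → 9
9 = (1,2)_7 → 9  — 9 already appeared earlier.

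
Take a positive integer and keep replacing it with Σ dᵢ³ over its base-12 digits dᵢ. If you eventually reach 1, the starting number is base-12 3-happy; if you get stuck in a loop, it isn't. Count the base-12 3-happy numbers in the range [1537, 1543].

1537: 1537 → 1513 → 1217 → 762 → 368 → 736 → 190 → 1028 → 856 → 1520 → 1728 → 1  (reaches 1)
1538: 1538 → 1520 → 1728 → 1  (reaches 1)
1539: 1539 → 1539  (repeats 1539)
1540: 1540 → 1576 → 2395 → 751 → 476 → 566 → 1366 → 1854 → 1217 → 762 → 368 → 736 → 190 → 1028 → 856 → 1520 → 1728 → 1  (reaches 1)
1541: 1541 → 1637 → 1520 → 1728 → 1  (reaches 1)
1542: 1542 → 1728 → 1  (reaches 1)
1543: 1543 → 1855 → 1344 → 793 → 342 → 288 → 8 → 512 → 755 → 1464 → 1008 → 343 → 415 → 1351 → 1136 → 1855  (repeats 1855)
base-12 3-happy: 1537, 1538, 1540, 1541, 1542

5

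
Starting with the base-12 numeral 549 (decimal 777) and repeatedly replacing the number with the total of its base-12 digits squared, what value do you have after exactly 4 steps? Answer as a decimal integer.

164

777 = (5,4,9)_12 → 5² + 4² + 9² = 122
122 = (10,2)_12 → 10² + 2² = 104
104 = (8,8)_12 → 8² + 8² = 128
128 = (10,8)_12 → 10² + 8² = 164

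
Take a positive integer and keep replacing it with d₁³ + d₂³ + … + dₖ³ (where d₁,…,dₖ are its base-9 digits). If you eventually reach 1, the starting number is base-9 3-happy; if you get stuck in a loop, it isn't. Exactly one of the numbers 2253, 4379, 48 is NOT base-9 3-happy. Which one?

48

2253: 2253 → 397 → 577 → 345 → 99 → 9 → 1  — reaches 1 (base-9 3-happy)
4379: 4379 → 341 → 577 → 345 → 99 → 9 → 1  — reaches 1 (base-9 3-happy)
48: 48 → 152 → 856 → 128 → 134 → 638 → 1198 → 470 → 476 → 980 → 540 → 432 → 152  — repeats 152 (not base-9 3-happy)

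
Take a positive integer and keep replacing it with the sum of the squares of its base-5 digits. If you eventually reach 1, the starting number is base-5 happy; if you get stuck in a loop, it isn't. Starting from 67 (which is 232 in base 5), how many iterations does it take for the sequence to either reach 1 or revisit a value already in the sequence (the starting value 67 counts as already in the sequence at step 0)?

3

67 = (2,3,2)_5 → 2² + 3² + 2² = 4 + 9 + 4 = 17
17 = (3,2)_5 → 3² + 2² = 9 + 4 = 13
13 = (2,3)_5 → 2² + 3² = 4 + 9 = 13  — 13 repeats.
That took 3 steps.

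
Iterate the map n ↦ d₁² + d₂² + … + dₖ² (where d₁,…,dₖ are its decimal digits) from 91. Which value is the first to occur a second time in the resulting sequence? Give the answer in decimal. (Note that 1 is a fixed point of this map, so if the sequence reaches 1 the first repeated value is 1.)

91 → 9² + 1² = 82
82 → 8² + 2² = 68
68 → 6² + 8² = 100
100 → 1² + 0² + 0² = 1  — reached the fixed point 1.
1 → 1, so 1 is the first repeated value.

1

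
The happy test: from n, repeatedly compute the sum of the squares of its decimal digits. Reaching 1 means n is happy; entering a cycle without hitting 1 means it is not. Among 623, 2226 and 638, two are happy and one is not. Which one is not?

623: 623 → 49 → 97 → 130 → 10 → 1  — reaches 1 (happy)
2226: 2226 → 48 → 80 → 64 → 52 → 29 → 85 → 89 → 145 → 42 → 20 → 4 → 16 → 37 → 58 → 89  — repeats 89 (not happy)
638: 638 → 109 → 82 → 68 → 100 → 1  — reaches 1 (happy)

2226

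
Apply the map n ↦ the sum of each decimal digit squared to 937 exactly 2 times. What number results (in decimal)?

937 → 9² + 3² + 7² = 81 + 9 + 49 = 139
139 → 1² + 3² + 9² = 1 + 9 + 81 = 91

91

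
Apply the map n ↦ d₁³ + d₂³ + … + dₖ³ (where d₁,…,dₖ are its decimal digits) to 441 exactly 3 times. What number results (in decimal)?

882

441 → 4³ + 4³ + 1³ = 129
129 → 1³ + 2³ + 9³ = 738
738 → 7³ + 3³ + 8³ = 882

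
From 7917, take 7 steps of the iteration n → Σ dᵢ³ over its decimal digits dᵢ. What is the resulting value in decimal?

1242

7917 → 7³ + 9³ + 1³ + 7³ = 343 + 729 + 1 + 343 = 1416
1416 → 1³ + 4³ + 1³ + 6³ = 1 + 64 + 1 + 216 = 282
282 → 2³ + 8³ + 2³ = 8 + 512 + 8 = 528
528 → 5³ + 2³ + 8³ = 125 + 8 + 512 = 645
645 → 6³ + 4³ + 5³ = 216 + 64 + 125 = 405
405 → 4³ + 0³ + 5³ = 64 + 0 + 125 = 189
189 → 1³ + 8³ + 9³ = 1 + 512 + 729 = 1242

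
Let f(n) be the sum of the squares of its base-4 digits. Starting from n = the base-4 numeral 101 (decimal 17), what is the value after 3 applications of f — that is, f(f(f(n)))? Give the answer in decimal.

17 = (1,0,1)_4 → 1² + 0² + 1² = 2
2 = (2)_4 → 2² = 4
4 = (1,0)_4 → 1² + 0² = 1

1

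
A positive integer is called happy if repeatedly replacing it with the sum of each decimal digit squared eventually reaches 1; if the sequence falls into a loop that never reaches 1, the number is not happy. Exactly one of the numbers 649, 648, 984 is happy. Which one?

649

649: 649 → 133 → 19 → 82 → 68 → 100 → 1  — reaches 1 (happy)
648: 648 → 116 → 38 → 73 → 58 → 89 → 145 → 42 → 20 → 4 → 16 → 37 → 58  — repeats 58 (not happy)
984: 984 → 161 → 38 → 73 → 58 → 89 → 145 → 42 → 20 → 4 → 16 → 37 → 58  — repeats 58 (not happy)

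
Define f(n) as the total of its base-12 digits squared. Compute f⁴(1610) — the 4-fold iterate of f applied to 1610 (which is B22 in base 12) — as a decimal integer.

121

1610 = (11,2,2)_12 → 11² + 2² + 2² = 129
129 = (10,9)_12 → 10² + 9² = 181
181 = (1,3,1)_12 → 1² + 3² + 1² = 11
11 = (11)_12 → 11² = 121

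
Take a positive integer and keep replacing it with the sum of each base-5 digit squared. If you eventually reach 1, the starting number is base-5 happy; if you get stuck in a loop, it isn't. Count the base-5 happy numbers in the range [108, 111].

1

108: 108 → 26 → 2 → 4 → 16 → 10 → 4  (repeats 4)
109: 109 → 33 → 11 → 5 → 1  (reaches 1)
110: 110 → 20 → 16 → 10 → 4 → 16  (repeats 16)
111: 111 → 21 → 17 → 13 → 13  (repeats 13)
base-5 happy: 109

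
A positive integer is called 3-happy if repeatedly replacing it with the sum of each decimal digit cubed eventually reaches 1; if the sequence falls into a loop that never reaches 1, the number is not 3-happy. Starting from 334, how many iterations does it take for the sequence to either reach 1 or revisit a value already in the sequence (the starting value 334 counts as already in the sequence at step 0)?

6

334 → 3³ + 3³ + 4³ = 27 + 27 + 64 = 118
118 → 1³ + 1³ + 8³ = 1 + 1 + 512 = 514
514 → 5³ + 1³ + 4³ = 125 + 1 + 64 = 190
190 → 1³ + 9³ + 0³ = 1 + 729 + 0 = 730
730 → 7³ + 3³ + 0³ = 343 + 27 + 0 = 370
370 → 3³ + 7³ + 0³ = 27 + 343 + 0 = 370  — 370 repeats.
That took 6 steps.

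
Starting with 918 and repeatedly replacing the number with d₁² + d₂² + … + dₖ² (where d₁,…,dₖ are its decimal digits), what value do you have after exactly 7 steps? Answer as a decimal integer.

918 → 9² + 1² + 8² = 146
146 → 1² + 4² + 6² = 53
53 → 5² + 3² = 34
34 → 3² + 4² = 25
25 → 2² + 5² = 29
29 → 2² + 9² = 85
85 → 8² + 5² = 89

89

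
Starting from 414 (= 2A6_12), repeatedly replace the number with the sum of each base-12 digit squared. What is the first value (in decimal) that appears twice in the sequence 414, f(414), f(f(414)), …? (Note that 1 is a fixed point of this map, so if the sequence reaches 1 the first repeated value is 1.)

125

414 = (2,10,6)_12 → 2² + 10² + 6² = 4 + 100 + 36 = 140
140 = (11,8)_12 → 11² + 8² = 121 + 64 = 185
185 = (1,3,5)_12 → 1² + 3² + 5² = 1 + 9 + 25 = 35
35 = (2,11)_12 → 2² + 11² = 4 + 121 = 125
125 = (10,5)_12 → 10² + 5² = 100 + 25 = 125  — 125 already appeared earlier.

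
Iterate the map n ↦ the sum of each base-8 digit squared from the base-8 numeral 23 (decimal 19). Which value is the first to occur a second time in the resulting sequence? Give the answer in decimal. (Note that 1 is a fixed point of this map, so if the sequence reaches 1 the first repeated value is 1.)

13

19 = (2,3)_8 → 2² + 3² = 13
13 = (1,5)_8 → 1² + 5² = 26
26 = (3,2)_8 → 3² + 2² = 13  — 13 already appeared earlier.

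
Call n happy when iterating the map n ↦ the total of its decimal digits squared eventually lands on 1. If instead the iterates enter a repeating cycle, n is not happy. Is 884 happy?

884 → 8² + 8² + 4² = 64 + 64 + 16 = 144
144 → 1² + 4² + 4² = 1 + 16 + 16 = 33
33 → 3² + 3² = 9 + 9 = 18
18 → 1² + 8² = 1 + 64 = 65
65 → 6² + 5² = 36 + 25 = 61
61 → 6² + 1² = 36 + 1 = 37
37 → 3² + 7² = 9 + 49 = 58
58 → 5² + 8² = 25 + 64 = 89
89 → 8² + 9² = 64 + 81 = 145
145 → 1² + 4² + 5² = 1 + 16 + 25 = 42
42 → 4² + 2² = 16 + 4 = 20
20 → 2² + 0² = 4 + 0 = 4
4 → 4² = 16
16 → 1² + 6² = 1 + 36 = 37  — 37 already seen; the sequence cycles without reaching 1.

not happy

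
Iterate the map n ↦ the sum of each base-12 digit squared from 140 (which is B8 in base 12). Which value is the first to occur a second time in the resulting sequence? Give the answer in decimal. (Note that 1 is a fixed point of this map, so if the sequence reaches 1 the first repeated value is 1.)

140 = (11,8)_12 → 11² + 8² = 185
185 = (1,3,5)_12 → 1² + 3² + 5² = 35
35 = (2,11)_12 → 2² + 11² = 125
125 = (10,5)_12 → 10² + 5² = 125  — 125 already appeared earlier.

125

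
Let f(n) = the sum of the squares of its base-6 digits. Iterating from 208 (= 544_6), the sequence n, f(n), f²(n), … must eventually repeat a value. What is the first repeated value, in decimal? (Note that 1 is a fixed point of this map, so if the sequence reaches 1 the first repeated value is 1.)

208 = (5,4,4)_6 → 5² + 4² + 4² = 57
57 = (1,3,3)_6 → 1² + 3² + 3² = 19
19 = (3,1)_6 → 3² + 1² = 10
10 = (1,4)_6 → 1² + 4² = 17
17 = (2,5)_6 → 2² + 5² = 29
29 = (4,5)_6 → 4² + 5² = 41
41 = (1,0,5)_6 → 1² + 0² + 5² = 26
26 = (4,2)_6 → 4² + 2² = 20
20 = (3,2)_6 → 3² + 2² = 13
13 = (2,1)_6 → 2² + 1² = 5
5 = (5)_6 → 5² = 25
25 = (4,1)_6 → 4² + 1² = 17  — 17 already appeared earlier.

17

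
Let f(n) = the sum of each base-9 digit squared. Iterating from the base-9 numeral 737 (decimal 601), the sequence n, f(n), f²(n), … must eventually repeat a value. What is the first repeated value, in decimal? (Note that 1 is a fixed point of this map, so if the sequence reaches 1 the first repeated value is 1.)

601 = (7,3,7)_9 → 7² + 3² + 7² = 49 + 9 + 49 = 107
107 = (1,2,8)_9 → 1² + 2² + 8² = 1 + 4 + 64 = 69
69 = (7,6)_9 → 7² + 6² = 49 + 36 = 85
85 = (1,0,4)_9 → 1² + 0² + 4² = 1 + 0 + 16 = 17
17 = (1,8)_9 → 1² + 8² = 1 + 64 = 65
65 = (7,2)_9 → 7² + 2² = 49 + 4 = 53
53 = (5,8)_9 → 5² + 8² = 25 + 64 = 89
89 = (1,0,8)_9 → 1² + 0² + 8² = 1 + 0 + 64 = 65  — 65 already appeared earlier.

65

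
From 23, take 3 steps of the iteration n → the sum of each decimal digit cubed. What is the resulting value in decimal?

134

23 → 2³ + 3³ = 8 + 27 = 35
35 → 3³ + 5³ = 27 + 125 = 152
152 → 1³ + 5³ + 2³ = 1 + 125 + 8 = 134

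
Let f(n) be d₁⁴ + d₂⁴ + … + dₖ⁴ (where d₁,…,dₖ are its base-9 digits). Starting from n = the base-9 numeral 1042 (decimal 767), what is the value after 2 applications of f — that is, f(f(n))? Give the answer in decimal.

243

767 = (1,0,4,2)_9 → 1⁴ + 0⁴ + 4⁴ + 2⁴ = 273
273 = (3,3,3)_9 → 3⁴ + 3⁴ + 3⁴ = 243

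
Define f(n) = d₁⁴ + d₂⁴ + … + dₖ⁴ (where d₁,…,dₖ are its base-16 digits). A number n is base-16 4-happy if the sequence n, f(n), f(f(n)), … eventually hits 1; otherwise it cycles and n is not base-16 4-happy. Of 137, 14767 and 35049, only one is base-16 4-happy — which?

137: 137 → 10657 → 16578 → 21008 → 642 → 4128 → 17 → 2 → 16 → 1  — reaches 1 (base-16 4-happy)
14767: 14767 → 67267 → 22114 → 3233 → 30737 → 6499 → 7939 → 50707 → 22114  — repeats 22114 (not base-16 4-happy)
35049: 35049 → 53169 → 86003 → 101588 → 53650 → 35139 → 10994 → 60657 → 109778 → 59314 → 55474 → 47314 → 47314  — repeats 47314 (not base-16 4-happy)

137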